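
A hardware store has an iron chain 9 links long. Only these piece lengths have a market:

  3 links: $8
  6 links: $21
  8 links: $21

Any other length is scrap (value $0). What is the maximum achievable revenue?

Let best[k] be the best obtainable value from length k. For each k, try every first piece i and keep the best of price[i] + best[k−i].
best[1] = 0
best[2] = 0
best[3] = 8
best[4] = 8
best[5] = 8
best[6] = max(8+8, 21+0) = 21
best[7] = max(8+8, 21+0) = 21
best[8] = max(8+8, 21+0, 21+0) = 21
best[9] = max(8+21, 21+8, 21+0) = 29
One optimal cutting: 6 + 3 → $29.

29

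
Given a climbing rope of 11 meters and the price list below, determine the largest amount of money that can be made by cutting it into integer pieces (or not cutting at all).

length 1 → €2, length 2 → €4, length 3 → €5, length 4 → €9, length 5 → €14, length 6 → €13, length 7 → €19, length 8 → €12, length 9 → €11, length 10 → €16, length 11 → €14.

Build best[k] bottom-up: best[k] = max over allowed piece i of (p[i] + best[k−i]).
best[1] = 2
best[2] = max(2+2, 4+0) = 4
best[3] = max(2+4, 4+2, 5+0) = 6
best[4] = max(2+6, 4+4, 5+2, 9+0) = 9
best[5] = max(2+9, 4+6, 5+4, 9+2, 14+0) = 14
best[6] = max(2+14, 4+9, 5+6, 9+4, 14+2, 13+0) = 16
best[7] = max(2+16, 4+14, 5+9, …, 13+2, 19+0) = 19
best[8] = max(2+19, 4+16, 5+14, …, 19+2, 12+0) = 21
best[9] = max(2+21, 4+19, 5+16, …, 12+2, 11+0) = 23
best[10] = max(2+23, 4+21, 5+19, …, 11+2, 16+0) = 28
best[11] = max(2+28, 4+23, 5+21, …, 16+2, 14+0) = 30
One optimal cutting: 5 + 5 + 1 → €14 + €14 + €2 = €30.

30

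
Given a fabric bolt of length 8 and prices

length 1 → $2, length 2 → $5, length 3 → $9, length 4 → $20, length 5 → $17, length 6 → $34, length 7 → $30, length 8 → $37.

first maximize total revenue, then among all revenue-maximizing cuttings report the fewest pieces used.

2

Build r[k] bottom-up: r[k] = max over allowed piece i of (p[i] + r[k−i]).
r[1] = 2
r[2] = 5
r[3] = 9
r[4] = 20
r[5] = 22  (first piece 1, then r[4]=20)
r[6] = 34
r[7] = 36  (first piece 1, then r[6]=34)
r[8] = 40  (first piece 4, then r[4]=20)
Maximum revenue is $40.
Now minimize piece count subject to staying optimal: for each k, pieces[k] = 1 + min over i with p[i]+r[k−i]=r[k] of pieces[k−i].
pieces[5] = 2
pieces[6] = 1
pieces[7] = 2
pieces[8] = 2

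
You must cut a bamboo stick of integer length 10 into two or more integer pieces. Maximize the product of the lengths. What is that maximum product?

Let f[k] be the best product for length k (with at least one cut). For each first piece i, the rest contributes max(k−i, f[k−i]).
Small cases: f[2]=1.
f[3] = max(1×2, 2×1) = 2
f[4] = max(1×3, 2×2, 3×1) = 4
f[5] = max(1×4, 2×3, 3×2, 4×1) = 6
f[6] = max(1×6, 2×4, 3×3, 4×2, 5×1) = 9
f[7] = max(1×9, 2×6, 3×4, 4×3, 5×2, 6×1) = 12
f[8] = max(1×12, 2×9, 3×6, …, 6×2, 7×1) = 18
f[9] = max(1×18, 2×12, 3×9, …, 7×2, 8×1) = 27
f[10] = max(1×27, 2×18, 3×12, …, 8×2, 9×1) = 36
One optimal split: 3 + 3 + 2 + 2; product 3×3×2×2 = 36.

36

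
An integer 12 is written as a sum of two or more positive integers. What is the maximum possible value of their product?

81

Let m[k] be the best product for length k (with at least one cut). For each first piece i, the rest contributes max(k−i, m[k−i]).
Small cases: m[2]=1, m[3]=2, m[4]=4, m[5]=6, m[6]=9, m[7]=12.
m[8] = max(1·12, 2·9, 3·6, …, 6·2, 7·1) = 18
m[9] = max(1·18, 2·12, 3·9, …, 7·2, 8·1) = 27
m[10] = max(1·27, 2·18, 3·12, …, 8·2, 9·1) = 36
m[11] = max(1·36, 2·27, 3·18, …, 9·2, 10·1) = 54
m[12] = max(1·54, 2·36, 3·27, …, 10·2, 11·1) = 81
One optimal split: 3 + 3 + 3 + 3; product 3·3·3·3 = 81.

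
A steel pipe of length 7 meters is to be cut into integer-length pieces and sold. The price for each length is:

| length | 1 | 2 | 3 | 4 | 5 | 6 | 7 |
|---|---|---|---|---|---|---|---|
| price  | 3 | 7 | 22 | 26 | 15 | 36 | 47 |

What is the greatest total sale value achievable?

48

Consider every possible first cut. r[k] is the best of p[i]+r[k−i] over all sellable i≤k.
r[1] = 3
r[2] = max(3+3, 7+0) = 7
r[3] = max(3+7, 7+3, 22+0) = 22
r[4] = max(3+22, 7+7, 22+3, 26+0) = 26
r[5] = max(3+26, 7+22, 22+7, 26+3, 15+0) = 29
r[6] = max(3+29, 7+26, 22+22, 26+7, 15+3, 36+0) = 44
r[7] = max(3+44, 7+29, 22+26, …, 36+3, 47+0) = 48
One optimal cutting: 4 + 3 → $26 + $22 = $48.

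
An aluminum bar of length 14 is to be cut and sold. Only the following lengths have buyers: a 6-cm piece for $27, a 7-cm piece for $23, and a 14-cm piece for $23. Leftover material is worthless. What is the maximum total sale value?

54

Let f[k] be the best obtainable value from length k. For each k, try every first piece i and keep the best of price[i] + f[k−i].
f[1] = 0
f[2] = 0
f[3] = 0
f[4] = 0
f[5] = 0
f[6] = 27
f[7] = 27
f[8] = 27
f[9] = 27
f[10] = 27
f[11] = 27
f[12] = 54  (first piece 6, then f[6]=27)
f[13] = 54
f[14] = 54
One optimal cutting: pieces 6 + 6 with 2 cm of scrap → $54.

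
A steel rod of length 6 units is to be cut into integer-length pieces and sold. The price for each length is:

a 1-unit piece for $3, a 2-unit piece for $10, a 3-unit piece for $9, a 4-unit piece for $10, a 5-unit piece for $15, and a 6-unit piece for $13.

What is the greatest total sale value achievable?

30

Let best[k] be the best obtainable value from length k. For each k, try every first piece i and keep the best of price[i] + best[k−i].
best[1] = 3
best[2] = 10
best[3] = 13  (first piece 1, then best[2]=10)
best[4] = 20  (first piece 2, then best[2]=10)
best[5] = 23  (first piece 1, then best[4]=20)
best[6] = 30  (first piece 2, then best[4]=20)
One optimal cutting: 2 + 2 + 2 → $10 + $10 + $10 = $30.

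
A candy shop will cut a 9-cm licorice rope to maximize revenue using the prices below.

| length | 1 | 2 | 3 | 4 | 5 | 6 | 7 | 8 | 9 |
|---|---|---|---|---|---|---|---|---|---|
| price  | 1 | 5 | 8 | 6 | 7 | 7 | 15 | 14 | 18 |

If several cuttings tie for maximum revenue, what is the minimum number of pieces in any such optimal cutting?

Consider every possible first cut. r[k] is the best of p[i]+r[k−i] over all sellable i≤k.
r[1] = 1
r[2] = max(1+1, 5+0) = 5
r[3] = max(1+5, 5+1, 8+0) = 8
r[4] = max(1+8, 5+5, 8+1, 6+0) = 10
r[5] = max(1+10, 5+8, 8+5, 6+1, 7+0) = 13
r[6] = max(1+13, 5+10, 8+8, 6+5, 7+1, 7+0) = 16
r[7] = max(1+16, 5+13, 8+10, …, 7+1, 15+0) = 18
r[8] = max(1+18, 5+16, 8+13, …, 15+1, 14+0) = 21
r[9] = max(1+21, 5+18, 8+16, …, 14+1, 18+0) = 24
Maximum revenue is ¢24.
Now minimize piece count subject to staying optimal: for each k, pieces[k] = 1 + min over i with p[i]+r[k−i]=r[k] of pieces[k−i].
pieces[6] = 2
pieces[7] = 3
pieces[8] = 3
pieces[9] = 3

3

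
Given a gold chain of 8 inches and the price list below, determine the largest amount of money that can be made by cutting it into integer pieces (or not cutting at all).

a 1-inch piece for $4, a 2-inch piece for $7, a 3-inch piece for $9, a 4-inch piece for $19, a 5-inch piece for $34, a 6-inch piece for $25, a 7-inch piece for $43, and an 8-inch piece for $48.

Let R[k] be the best obtainable value from length k. For each k, try every first piece i and keep the best of price[i] + R[k−i].
R[1] = 4
R[2] = max(4+4, 7+0) = 8
R[3] = max(4+8, 7+4, 9+0) = 12
R[4] = max(4+12, 7+8, 9+4, 19+0) = 19
R[5] = max(4+19, 7+12, 9+8, 19+4, 34+0) = 34
R[6] = max(4+34, 7+19, 9+12, 19+8, 34+4, 25+0) = 38
R[7] = max(4+38, 7+34, 9+19, …, 25+4, 43+0) = 43
R[8] = max(4+43, 7+38, 9+34, …, 43+4, 48+0) = 48
Best is to sell the whole 8-inch piece uncut for $48.

48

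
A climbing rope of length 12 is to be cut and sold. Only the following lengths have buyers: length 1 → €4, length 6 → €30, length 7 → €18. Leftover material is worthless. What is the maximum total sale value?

60

Build r[k] bottom-up: r[k] = max over allowed piece i of (p[i] + r[k−i]).
r[1] = 4
r[2] = 8  (first piece 1, then r[1]=4)
r[3] = 12  (first piece 1, then r[2]=8)
r[4] = 16  (first piece 1, then r[3]=12)
r[5] = 20  (first piece 1, then r[4]=16)
r[6] = max(4+20, 30+0) = 30
r[7] = max(4+30, 30+4, 18+0) = 34
r[8] = max(4+34, 30+8, 18+4) = 38
r[9] = max(4+38, 30+12, 18+8) = 42
r[10] = max(4+42, 30+16, 18+12) = 46
r[11] = max(4+46, 30+20, 18+16) = 50
r[12] = max(4+50, 30+30, 18+20) = 60
One optimal cutting: 6 + 6 → €60.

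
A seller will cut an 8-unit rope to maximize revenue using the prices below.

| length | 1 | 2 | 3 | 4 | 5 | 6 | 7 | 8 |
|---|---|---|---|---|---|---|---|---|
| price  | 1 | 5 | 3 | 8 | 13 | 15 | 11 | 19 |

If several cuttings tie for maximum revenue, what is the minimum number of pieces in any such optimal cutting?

Let r[k] be the best obtainable value from length k. For each k, try every first piece i and keep the best of price[i] + r[k−i].
r[1] = 1
r[2] = 5
r[3] = 6  (first piece 1, then r[2]=5)
r[4] = 10  (first piece 2, then r[2]=5)
r[5] = 13
r[6] = 15  (first piece 2, then r[4]=10)
r[7] = 18  (first piece 2, then r[5]=13)
r[8] = 20  (first piece 2, then r[6]=15)
Maximum revenue is $20.
Now minimize piece count subject to staying optimal: for each k, pieces[k] = 1 + min over i with p[i]+r[k−i]=r[k] of pieces[k−i].
pieces[5] = 1
pieces[6] = 1
pieces[7] = 2
pieces[8] = 2

2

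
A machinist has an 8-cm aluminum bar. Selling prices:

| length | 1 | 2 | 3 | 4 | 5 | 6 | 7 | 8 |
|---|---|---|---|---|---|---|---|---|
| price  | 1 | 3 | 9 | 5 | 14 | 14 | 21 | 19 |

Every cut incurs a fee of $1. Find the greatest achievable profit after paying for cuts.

22

Let net[k] be the best obtainable value from length k. For each k, try every first piece i and keep the best of price[i] + net[k−i] minus the 1 cut fee when i<k.
net[1] = 1
net[2] = 3
net[3] = 9
net[4] = 9  (first piece 1, then net[3]=9)
net[5] = 14
net[6] = 17  (first piece 3, then net[3]=9)
net[7] = 21
net[8] = 22  (first piece 3, then net[5]=14)
One optimal plan: pieces 5 + 3 (1 cut) → $23 − $1 = $22.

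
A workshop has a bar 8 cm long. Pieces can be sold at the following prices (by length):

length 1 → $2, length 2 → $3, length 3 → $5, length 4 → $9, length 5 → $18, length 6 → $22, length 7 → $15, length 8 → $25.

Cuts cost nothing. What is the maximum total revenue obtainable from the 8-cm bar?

Build R[k] bottom-up: R[k] = max over allowed piece i of (p[i] + R[k−i]).
R[1] = 2
R[2] = 4  (first piece 1, then R[1]=2)
R[3] = 6  (first piece 1, then R[2]=4)
R[4] = 9
R[5] = 18
R[6] = 22
R[7] = 24  (first piece 1, then R[6]=22)
R[8] = 26  (first piece 1, then R[7]=24)
One optimal cutting: 6 + 1 + 1 → $22 + $2 + $2 = $26.

26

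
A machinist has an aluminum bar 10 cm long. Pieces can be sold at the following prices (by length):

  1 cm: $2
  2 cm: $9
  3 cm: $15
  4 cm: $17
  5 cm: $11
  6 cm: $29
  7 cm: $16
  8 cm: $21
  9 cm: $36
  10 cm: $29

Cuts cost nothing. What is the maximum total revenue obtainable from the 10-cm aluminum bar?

Consider every possible first cut. v[k] is the best of p[i]+v[k−i] over all sellable i≤k.
v[1] = 2
v[2] = max(2+2, 9+0) = 9
v[3] = max(2+9, 9+2, 15+0) = 15
v[4] = max(2+15, 9+9, 15+2, 17+0) = 18
v[5] = max(2+18, 9+15, 15+9, 17+2, 11+0) = 24
v[6] = max(2+24, 9+18, 15+15, 17+9, 11+2, 29+0) = 30
v[7] = max(2+30, 9+24, 15+18, …, 29+2, 16+0) = 33
v[8] = max(2+33, 9+30, 15+24, …, 16+2, 21+0) = 39
v[9] = max(2+39, 9+33, 15+30, …, 21+2, 36+0) = 45
v[10] = max(2+45, 9+39, 15+33, …, 36+2, 29+0) = 48
One optimal cutting: 3 + 3 + 2 + 2 → $15 + $15 + $9 + $9 = $48.

48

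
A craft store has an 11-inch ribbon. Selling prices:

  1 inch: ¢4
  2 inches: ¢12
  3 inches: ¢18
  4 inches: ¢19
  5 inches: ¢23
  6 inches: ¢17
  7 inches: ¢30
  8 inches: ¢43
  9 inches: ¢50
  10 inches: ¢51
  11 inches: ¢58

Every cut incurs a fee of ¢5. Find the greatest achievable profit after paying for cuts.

Let r[k] be the best obtainable value from length k. For each k, try every first piece i and keep the best of price[i] + r[k−i] minus the 5 cut fee when i<k.
r[1] = 4
r[2] = 12
r[3] = 18
r[4] = 19  (first piece 2, then r[2]=12)
r[5] = 25  (first piece 2, then r[3]=18)
r[6] = 31  (first piece 3, then r[3]=18)
r[7] = 32  (first piece 2, then r[5]=25)
r[8] = 43
r[9] = 50
r[10] = 51
r[11] = 58
Best is to make no cuts and sell whole for ¢58.

58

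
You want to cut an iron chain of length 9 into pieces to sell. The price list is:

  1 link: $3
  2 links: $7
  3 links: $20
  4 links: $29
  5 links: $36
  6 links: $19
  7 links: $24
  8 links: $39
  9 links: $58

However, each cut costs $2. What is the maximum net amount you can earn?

63

Let v[k] be the best obtainable value from length k. For each k, try every first piece i and keep the best of price[i] + v[k−i] minus the 2 cut fee when i<k.
v[1] = 3
v[2] = max(3+3-2, 7+0) = 7
v[3] = max(3+7-2, 7+3-2, 20+0) = 20
v[4] = max(3+20-2, 7+7-2, 20+3-2, 29+0) = 29
v[5] = max(3+29-2, 7+20-2, 20+7-2, 29+3-2, 36+0) = 36
v[6] = max(3+36-2, 7+29-2, 20+20-2, 29+7-2, 36+3-2, 19+0) = 38
v[7] = max(3+38-2, 7+36-2, 20+29-2, …, 19+3-2, 24+0) = 47
v[8] = max(3+47-2, 7+38-2, 20+36-2, …, 24+3-2, 39+0) = 56
v[9] = max(3+56-2, 7+47-2, 20+38-2, …, 39+3-2, 58+0) = 63
One optimal plan: pieces 5 + 4 (1 cut) → $65 − $2 = $63.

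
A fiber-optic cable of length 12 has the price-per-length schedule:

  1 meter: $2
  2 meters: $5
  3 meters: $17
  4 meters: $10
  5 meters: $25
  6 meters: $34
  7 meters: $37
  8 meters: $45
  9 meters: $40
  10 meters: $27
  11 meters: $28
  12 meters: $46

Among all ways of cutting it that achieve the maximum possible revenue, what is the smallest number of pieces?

Let r[k] be the best obtainable value from length k. For each k, try every first piece i and keep the best of price[i] + r[k−i].
r[1] = 2
r[2] = max(2+2, 5+0) = 5
r[3] = max(2+5, 5+2, 17+0) = 17
r[4] = max(2+17, 5+5, 17+2, 10+0) = 19
r[5] = max(2+19, 5+17, 17+5, 10+2, 25+0) = 25
r[6] = max(2+25, 5+19, 17+17, 10+5, 25+2, 34+0) = 34
r[7] = max(2+34, 5+25, 17+19, …, 34+2, 37+0) = 37
r[8] = max(2+37, 5+34, 17+25, …, 37+2, 45+0) = 45
r[9] = max(2+45, 5+37, 17+34, …, 45+2, 40+0) = 51
r[10] = max(2+51, 5+45, 17+37, …, 40+2, 27+0) = 54
r[11] = max(2+54, 5+51, 17+45, …, 27+2, 28+0) = 62
r[12] = max(2+62, 5+54, 17+51, …, 28+2, 46+0) = 68
Maximum revenue is $68.
Now minimize piece count subject to staying optimal: for each k, pieces[k] = 1 + min over i with p[i]+r[k−i]=r[k] of pieces[k−i].
pieces[9] = 2
pieces[10] = 2
pieces[11] = 2
pieces[12] = 2

2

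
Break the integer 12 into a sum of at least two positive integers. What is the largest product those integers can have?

81

Define f[k] = max over 1≤i<k of i · max(k−i, f[k−i]); the inner max lets the remainder stay uncut if that's better.
Small cases: f[2]=1, f[3]=2, f[4]=4, f[5]=6, f[6]=9.
f[7] = max(1*9, 2*6, 3*4, 4*3, 5*2, 6*1) = 12
f[8] = max(1*12, 2*9, 3*6, …, 6*2, 7*1) = 18
f[9] = max(1*18, 2*12, 3*9, …, 7*2, 8*1) = 27
f[10] = max(1*27, 2*18, 3*12, …, 8*2, 9*1) = 36
f[11] = max(1*36, 2*27, 3*18, …, 9*2, 10*1) = 54
f[12] = max(1*54, 2*36, 3*27, …, 10*2, 11*1) = 81
One optimal split: 3 + 3 + 3 + 3; product 3*3*3*3 = 81.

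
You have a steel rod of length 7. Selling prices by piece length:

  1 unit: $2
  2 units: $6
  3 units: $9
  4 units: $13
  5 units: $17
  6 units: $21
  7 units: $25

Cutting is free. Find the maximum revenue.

25

Build r[k] bottom-up: r[k] = max over allowed piece i of (p[i] + r[k−i]).
r[1] = 2
r[2] = max(2+2, 6+0) = 6
r[3] = max(2+6, 6+2, 9+0) = 9
r[4] = max(2+9, 6+6, 9+2, 13+0) = 13
r[5] = max(2+13, 6+9, 9+6, 13+2, 17+0) = 17
r[6] = max(2+17, 6+13, 9+9, 13+6, 17+2, 21+0) = 21
r[7] = max(2+21, 6+17, 9+13, …, 21+2, 25+0) = 25
Best is to sell the whole 7-unit piece uncut for $25.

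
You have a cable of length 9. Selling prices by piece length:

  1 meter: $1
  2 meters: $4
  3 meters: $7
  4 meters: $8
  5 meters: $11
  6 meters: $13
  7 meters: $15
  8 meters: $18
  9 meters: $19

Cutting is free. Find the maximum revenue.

21

Build R[k] bottom-up: R[k] = max over allowed piece i of (p[i] + R[k−i]).
R[1] = 1
R[2] = max(1+1, 4+0) = 4
R[3] = max(1+4, 4+1, 7+0) = 7
R[4] = max(1+7, 4+4, 7+1, 8+0) = 8
R[5] = max(1+8, 4+7, 7+4, 8+1, 11+0) = 11
R[6] = max(1+11, 4+8, 7+7, 8+4, 11+1, 13+0) = 14
R[7] = max(1+14, 4+11, 7+8, …, 13+1, 15+0) = 15
R[8] = max(1+15, 4+14, 7+11, …, 15+1, 18+0) = 18
R[9] = max(1+18, 4+15, 7+14, …, 18+1, 19+0) = 21
One optimal cutting: 3 + 3 + 3 → $7 + $7 + $7 = $21.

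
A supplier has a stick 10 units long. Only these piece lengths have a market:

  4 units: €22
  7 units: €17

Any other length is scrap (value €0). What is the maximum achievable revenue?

44

Consider every possible first cut. r[k] is the best of p[i]+r[k−i] over all sellable i≤k.
r[1] = 0
r[2] = 0
r[3] = 0
r[4] = 22
r[5] = 22
r[6] = 22
r[7] = 22
r[8] = 44  (first piece 4, then r[4]=22)
r[9] = 44
r[10] = 44
One optimal cutting: pieces 4 + 4 with 2 units of scrap → €44.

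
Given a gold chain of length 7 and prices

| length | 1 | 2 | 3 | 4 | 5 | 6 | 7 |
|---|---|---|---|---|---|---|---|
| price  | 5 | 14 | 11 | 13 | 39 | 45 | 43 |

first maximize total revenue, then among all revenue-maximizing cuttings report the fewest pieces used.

2

Let r[k] be the best obtainable value from length k. For each k, try every first piece i and keep the best of price[i] + r[k−i].
r[1] = 5
r[2] = max(5+5, 14+0) = 14
r[3] = max(5+14, 14+5, 11+0) = 19
r[4] = max(5+19, 14+14, 11+5, 13+0) = 28
r[5] = max(5+28, 14+19, 11+14, 13+5, 39+0) = 39
r[6] = max(5+39, 14+28, 11+19, 13+14, 39+5, 45+0) = 45
r[7] = max(5+45, 14+39, 11+28, …, 45+5, 43+0) = 53
Maximum revenue is $53.
Now minimize piece count subject to staying optimal: for each k, pieces[k] = 1 + min over i with p[i]+r[k−i]=r[k] of pieces[k−i].
pieces[4] = 2
pieces[5] = 1
pieces[6] = 1
pieces[7] = 2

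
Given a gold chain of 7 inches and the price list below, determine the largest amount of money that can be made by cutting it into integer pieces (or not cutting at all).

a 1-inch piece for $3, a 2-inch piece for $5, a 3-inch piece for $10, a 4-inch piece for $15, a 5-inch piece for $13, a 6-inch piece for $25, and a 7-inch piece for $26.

Build best[k] bottom-up: best[k] = max over allowed piece i of (p[i] + best[k−i]).
best[1] = 3
best[2] = max(3+3, 5+0) = 6
best[3] = max(3+6, 5+3, 10+0) = 10
best[4] = max(3+10, 5+6, 10+3, 15+0) = 15
best[5] = max(3+15, 5+10, 10+6, 15+3, 13+0) = 18
best[6] = max(3+18, 5+15, 10+10, 15+6, 13+3, 25+0) = 25
best[7] = max(3+25, 5+18, 10+15, …, 25+3, 26+0) = 28
One optimal cutting: 6 + 1 → $25 + $3 = $28.

28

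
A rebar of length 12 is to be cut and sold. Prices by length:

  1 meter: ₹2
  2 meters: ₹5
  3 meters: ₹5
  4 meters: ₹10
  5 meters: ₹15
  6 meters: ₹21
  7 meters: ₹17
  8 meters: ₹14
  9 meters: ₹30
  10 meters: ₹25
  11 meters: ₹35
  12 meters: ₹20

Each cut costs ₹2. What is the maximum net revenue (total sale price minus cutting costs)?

Let net[k] be the best obtainable value from length k. For each k, try every first piece i and keep the best of price[i] + net[k−i] minus the 2 cut fee when i<k.
net[1] = 2
net[2] = max(2+2-2, 5+0) = 5
net[3] = max(2+5-2, 5+2-2, 5+0) = 5
net[4] = max(2+5-2, 5+5-2, 5+2-2, 10+0) = 10
net[5] = max(2+10-2, 5+5-2, 5+5-2, 10+2-2, 15+0) = 15
net[6] = max(2+15-2, 5+10-2, 5+5-2, 10+5-2, 15+2-2, 21+0) = 21
net[7] = max(2+21-2, 5+15-2, 5+10-2, …, 21+2-2, 17+0) = 21
net[8] = max(2+21-2, 5+21-2, 5+15-2, …, 17+2-2, 14+0) = 24
net[9] = max(2+24-2, 5+21-2, 5+21-2, …, 14+2-2, 30+0) = 30
net[10] = max(2+30-2, 5+24-2, 5+21-2, …, 30+2-2, 25+0) = 30
net[11] = max(2+30-2, 5+30-2, 5+24-2, …, 25+2-2, 35+0) = 35
net[12] = max(2+35-2, 5+30-2, 5+30-2, …, 35+2-2, 20+0) = 40
One optimal plan: pieces 6 + 6 (1 cut) → ₹42 − ₹2 = ₹40.

40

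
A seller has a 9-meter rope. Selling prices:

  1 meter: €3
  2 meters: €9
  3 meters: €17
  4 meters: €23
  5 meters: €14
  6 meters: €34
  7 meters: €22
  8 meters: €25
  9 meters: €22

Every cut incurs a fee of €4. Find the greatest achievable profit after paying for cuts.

47

Consider every possible first cut. r[k] is the best of p[i]+r[k−i] over all sellable i≤k, charging 4 whenever i<k.
r[1] = 3
r[2] = 9
r[3] = 17
r[4] = 23
r[5] = 22  (first piece 1, then r[4]=23)
r[6] = 34
r[7] = 36  (first piece 3, then r[4]=23)
r[8] = 42  (first piece 4, then r[4]=23)
r[9] = 47  (first piece 3, then r[6]=34)
One optimal plan: pieces 6 + 3 (1 cut) → €51 − €4 = €47.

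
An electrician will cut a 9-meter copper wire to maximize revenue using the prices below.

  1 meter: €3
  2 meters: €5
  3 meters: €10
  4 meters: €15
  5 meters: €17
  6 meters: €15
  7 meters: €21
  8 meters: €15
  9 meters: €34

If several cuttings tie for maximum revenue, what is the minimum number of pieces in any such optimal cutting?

Let r[k] be the best obtainable value from length k. For each k, try every first piece i and keep the best of price[i] + r[k−i].
r[1] = 3
r[2] = max(3+3, 5+0) = 6
r[3] = max(3+6, 5+3, 10+0) = 10
r[4] = max(3+10, 5+6, 10+3, 15+0) = 15
r[5] = max(3+15, 5+10, 10+6, 15+3, 17+0) = 18
r[6] = max(3+18, 5+15, 10+10, 15+6, 17+3, 15+0) = 21
r[7] = max(3+21, 5+18, 10+15, …, 15+3, 21+0) = 25
r[8] = max(3+25, 5+21, 10+18, …, 21+3, 15+0) = 30
r[9] = max(3+30, 5+25, 10+21, …, 15+3, 34+0) = 34
Maximum revenue is €34.
Now minimize piece count subject to staying optimal: for each k, pieces[k] = 1 + min over i with p[i]+r[k−i]=r[k] of pieces[k−i].
pieces[6] = 3
pieces[7] = 2
pieces[8] = 2
pieces[9] = 1

1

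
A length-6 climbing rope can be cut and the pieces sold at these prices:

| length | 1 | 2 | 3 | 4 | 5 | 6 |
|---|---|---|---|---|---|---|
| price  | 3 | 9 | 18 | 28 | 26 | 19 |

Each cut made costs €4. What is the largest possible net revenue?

33

Consider every possible first cut. r[k] is the best of p[i]+r[k−i] over all sellable i≤k, charging 4 whenever i<k.
r[1] = 3
r[2] = 9
r[3] = 18
r[4] = 28
r[5] = 27  (first piece 1, then r[4]=28)
r[6] = 33  (first piece 2, then r[4]=28)
One optimal plan: pieces 4 + 2 (1 cut) → €37 − €4 = €33.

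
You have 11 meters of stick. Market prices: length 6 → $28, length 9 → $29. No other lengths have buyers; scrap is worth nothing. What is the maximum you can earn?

29

Let best[k] be the best obtainable value from length k. For each k, try every first piece i and keep the best of price[i] + best[k−i].
best[1] = 0
best[2] = 0
best[3] = 0
best[4] = 0
best[5] = 0
best[6] = 28
best[7] = 28
best[8] = 28
best[9] = 29
best[10] = 29
best[11] = 29
One optimal cutting: pieces 9 with 2 meters of scrap → $29.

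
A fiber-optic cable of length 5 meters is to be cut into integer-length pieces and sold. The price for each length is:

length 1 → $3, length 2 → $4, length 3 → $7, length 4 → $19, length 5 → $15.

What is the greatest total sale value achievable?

Consider every possible first cut. best[k] is the best of p[i]+best[k−i] over all sellable i≤k.
best[1] = 3
best[2] = max(3+3, 4+0) = 6
best[3] = max(3+6, 4+3, 7+0) = 9
best[4] = max(3+9, 4+6, 7+3, 19+0) = 19
best[5] = max(3+19, 4+9, 7+6, 19+3, 15+0) = 22
One optimal cutting: 4 + 1 → $19 + $3 = $22.

22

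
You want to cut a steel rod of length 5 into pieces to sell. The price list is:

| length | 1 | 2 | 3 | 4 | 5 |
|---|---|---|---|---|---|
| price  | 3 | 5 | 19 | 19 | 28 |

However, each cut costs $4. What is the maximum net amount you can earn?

28

Let v[k] be the best obtainable value from length k. For each k, try every first piece i and keep the best of price[i] + v[k−i] minus the 4 cut fee when i<k.
v[1] = 3
v[2] = max(3+3-4, 5+0) = 5
v[3] = max(3+5-4, 5+3-4, 19+0) = 19
v[4] = max(3+19-4, 5+5-4, 19+3-4, 19+0) = 19
v[5] = max(3+19-4, 5+19-4, 19+5-4, 19+3-4, 28+0) = 28
Best is to make no cuts and sell whole for $28.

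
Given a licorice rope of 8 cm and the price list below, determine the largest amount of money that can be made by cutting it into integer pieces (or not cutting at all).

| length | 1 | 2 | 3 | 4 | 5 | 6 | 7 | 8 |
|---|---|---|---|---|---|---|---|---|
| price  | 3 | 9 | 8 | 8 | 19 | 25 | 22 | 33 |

Let best[k] be the best obtainable value from length k. For each k, try every first piece i and keep the best of price[i] + best[k−i].
best[1] = 3
best[2] = 9
best[3] = 12  (first piece 1, then best[2]=9)
best[4] = 18  (first piece 2, then best[2]=9)
best[5] = 21  (first piece 1, then best[4]=18)
best[6] = 27  (first piece 2, then best[4]=18)
best[7] = 30  (first piece 1, then best[6]=27)
best[8] = 36  (first piece 2, then best[6]=27)
One optimal cutting: 2 + 2 + 2 + 2 → ¢9 + ¢9 + ¢9 + ¢9 = ¢36.

36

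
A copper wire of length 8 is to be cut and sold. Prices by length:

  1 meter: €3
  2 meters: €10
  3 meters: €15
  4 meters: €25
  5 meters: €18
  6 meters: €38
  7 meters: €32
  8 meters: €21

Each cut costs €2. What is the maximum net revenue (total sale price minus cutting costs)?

Build v[k] bottom-up: v[k] = max over allowed piece i of (p[i] + v[k−i]) − 2 per cut.
v[1] = 3
v[2] = 10
v[3] = 15
v[4] = 25
v[5] = 26  (first piece 1, then v[4]=25)
v[6] = 38
v[7] = 39  (first piece 1, then v[6]=38)
v[8] = 48  (first piece 4, then v[4]=25)
One optimal plan: pieces 4 + 4 (1 cut) → €50 − €2 = €48.

48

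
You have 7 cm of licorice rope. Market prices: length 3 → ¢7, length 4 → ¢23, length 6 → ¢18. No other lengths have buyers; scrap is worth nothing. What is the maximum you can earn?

Build f[k] bottom-up: f[k] = max over allowed piece i of (p[i] + f[k−i]).
f[1] = 0
f[2] = 0
f[3] = 7
f[4] = 23
f[5] = 23
f[6] = 23
f[7] = 30  (first piece 3, then f[4]=23)
One optimal cutting: 4 + 3 → ¢30.

30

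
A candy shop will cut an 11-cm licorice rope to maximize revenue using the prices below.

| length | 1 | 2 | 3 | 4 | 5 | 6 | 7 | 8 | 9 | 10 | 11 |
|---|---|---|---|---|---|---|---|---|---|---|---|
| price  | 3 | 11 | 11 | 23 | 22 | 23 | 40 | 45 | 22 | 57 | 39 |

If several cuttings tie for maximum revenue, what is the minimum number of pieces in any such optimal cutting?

2

Consider every possible first cut. r[k] is the best of p[i]+r[k−i] over all sellable i≤k.
r[1] = 3
r[2] = 11
r[3] = 14  (first piece 1, then r[2]=11)
r[4] = 23
r[5] = 26  (first piece 1, then r[4]=23)
r[6] = 34  (first piece 2, then r[4]=23)
r[7] = 40
r[8] = 46  (first piece 4, then r[4]=23)
r[9] = 51  (first piece 2, then r[7]=40)
r[10] = 57  (first piece 2, then r[8]=46)
r[11] = 63  (first piece 4, then r[7]=40)
Maximum revenue is ¢63.
Now minimize piece count subject to staying optimal: for each k, pieces[k] = 1 + min over i with p[i]+r[k−i]=r[k] of pieces[k−i].
pieces[8] = 2
pieces[9] = 2
pieces[10] = 1
pieces[11] = 2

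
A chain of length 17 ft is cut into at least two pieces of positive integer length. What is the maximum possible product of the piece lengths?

Let prod[k] be the best product for length k (with at least one cut). For each first piece i, the rest contributes max(k−i, prod[k−i]).
Small cases: prod[2]=1, prod[3]=2, prod[4]=4, prod[5]=6, prod[6]=9, prod[7]=12, prod[8]=18, prod[9]=27.
prod[10] = max(1·27, 2·18, 3·12, …, 8·2, 9·1) = 36
prod[11] = max(1·36, 2·27, 3·18, …, 9·2, 10·1) = 54
prod[12] = max(1·54, 2·36, 3·27, …, 10·2, 11·1) = 81
prod[13] = max(1·81, 2·54, 3·36, …, 11·2, 12·1) = 108
prod[14] = max(1·108, 2·81, 3·54, …, 12·2, 13·1) = 162
prod[15] = max(1·162, 2·108, 3·81, …, 13·2, 14·1) = 243
prod[16] = max(1·243, 2·162, 3·108, …, 14·2, 15·1) = 324
prod[17] = max(1·324, 2·243, 3·162, …, 15·2, 16·1) = 486
One optimal split: 3 + 3 + 3 + 3 + 3 + 2; product 3·3·3·3·3·2 = 486.

486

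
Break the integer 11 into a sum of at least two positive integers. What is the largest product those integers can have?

Fill P[k] for k=2..11: at each k try every first piece i and multiply by the better of (k−i) uncut or P[k−i].
P[2] = 1×max(1,0) = 1×1 = 1
P[3] = max(1×2, 2×1) = 2
P[4] = max(1×3, 2×2, 3×1) = 4
P[5] = max(1×4, 2×3, 3×2, 4×1) = 6
P[6] = max(1×6, 2×4, 3×3, 4×2, 5×1) = 9
P[7] = max(1×9, 2×6, 3×4, 4×3, 5×2, 6×1) = 12
P[8] = max(1×12, 2×9, 3×6, …, 6×2, 7×1) = 18
P[9] = max(1×18, 2×12, 3×9, …, 7×2, 8×1) = 27
P[10] = max(1×27, 2×18, 3×12, …, 8×2, 9×1) = 36
P[11] = max(1×36, 2×27, 3×18, …, 9×2, 10×1) = 54
One optimal split: 3 + 3 + 3 + 2; product 3×3×3×2 = 54.

54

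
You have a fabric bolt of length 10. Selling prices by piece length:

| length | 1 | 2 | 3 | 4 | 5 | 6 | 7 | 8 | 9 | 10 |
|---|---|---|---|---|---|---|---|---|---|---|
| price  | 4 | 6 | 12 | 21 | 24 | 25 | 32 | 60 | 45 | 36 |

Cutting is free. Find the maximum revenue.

68

Consider every possible first cut. best[k] is the best of p[i]+best[k−i] over all sellable i≤k.
best[1] = 4
best[2] = max(4+4, 6+0) = 8
best[3] = max(4+8, 6+4, 12+0) = 12
best[4] = max(4+12, 6+8, 12+4, 21+0) = 21
best[5] = max(4+21, 6+12, 12+8, 21+4, 24+0) = 25
best[6] = max(4+25, 6+21, 12+12, 21+8, 24+4, 25+0) = 29
best[7] = max(4+29, 6+25, 12+21, …, 25+4, 32+0) = 33
best[8] = max(4+33, 6+29, 12+25, …, 32+4, 60+0) = 60
best[9] = max(4+60, 6+33, 12+29, …, 60+4, 45+0) = 64
best[10] = max(4+64, 6+60, 12+33, …, 45+4, 36+0) = 68
One optimal cutting: 8 + 1 + 1 → $60 + $4 + $4 = $68.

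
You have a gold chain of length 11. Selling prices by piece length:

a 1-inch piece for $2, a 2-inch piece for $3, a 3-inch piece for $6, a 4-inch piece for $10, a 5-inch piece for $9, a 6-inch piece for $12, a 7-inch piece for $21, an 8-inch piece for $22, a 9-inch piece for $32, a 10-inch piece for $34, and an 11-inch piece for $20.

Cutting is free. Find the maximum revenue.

36

Consider every possible first cut. v[k] is the best of p[i]+v[k−i] over all sellable i≤k.
v[1] = 2
v[2] = max(2+2, 3+0) = 4
v[3] = max(2+4, 3+2, 6+0) = 6
v[4] = max(2+6, 3+4, 6+2, 10+0) = 10
v[5] = max(2+10, 3+6, 6+4, 10+2, 9+0) = 12
v[6] = max(2+12, 3+10, 6+6, 10+4, 9+2, 12+0) = 14
v[7] = max(2+14, 3+12, 6+10, …, 12+2, 21+0) = 21
v[8] = max(2+21, 3+14, 6+12, …, 21+2, 22+0) = 23
v[9] = max(2+23, 3+21, 6+14, …, 22+2, 32+0) = 32
v[10] = max(2+32, 3+23, 6+21, …, 32+2, 34+0) = 34
v[11] = max(2+34, 3+32, 6+23, …, 34+2, 20+0) = 36
One optimal cutting: 9 + 1 + 1 → $32 + $2 + $2 = $36.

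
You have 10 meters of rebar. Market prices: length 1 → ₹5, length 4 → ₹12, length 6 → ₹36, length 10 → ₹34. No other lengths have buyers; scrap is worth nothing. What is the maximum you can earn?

Let best[k] be the best obtainable value from length k. For each k, try every first piece i and keep the best of price[i] + best[k−i].
best[1] = 5
best[2] = 10  (first piece 1, then best[1]=5)
best[3] = 15  (first piece 1, then best[2]=10)
best[4] = 20  (first piece 1, then best[3]=15)
best[5] = 25  (first piece 1, then best[4]=20)
best[6] = 36
best[7] = 41  (first piece 1, then best[6]=36)
best[8] = 46  (first piece 1, then best[7]=41)
best[9] = 51  (first piece 1, then best[8]=46)
best[10] = 56  (first piece 1, then best[9]=51)
One optimal cutting: 6 + 1 + 1 + 1 + 1 → ₹56.

56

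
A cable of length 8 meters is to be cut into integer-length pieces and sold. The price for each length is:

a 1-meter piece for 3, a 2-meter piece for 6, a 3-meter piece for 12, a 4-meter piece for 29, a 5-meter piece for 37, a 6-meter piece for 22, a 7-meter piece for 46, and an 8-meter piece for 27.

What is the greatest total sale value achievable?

58

Build v[k] bottom-up: v[k] = max over allowed piece i of (p[i] + v[k−i]).
v[1] = 3
v[2] = max(3+3, 6+0) = 6
v[3] = max(3+6, 6+3, 12+0) = 12
v[4] = max(3+12, 6+6, 12+3, 29+0) = 29
v[5] = max(3+29, 6+12, 12+6, 29+3, 37+0) = 37
v[6] = max(3+37, 6+29, 12+12, 29+6, 37+3, 22+0) = 40
v[7] = max(3+40, 6+37, 12+29, …, 22+3, 46+0) = 46
v[8] = max(3+46, 6+40, 12+37, …, 46+3, 27+0) = 58
One optimal cutting: 4 + 4 → 29 + 29 = 58.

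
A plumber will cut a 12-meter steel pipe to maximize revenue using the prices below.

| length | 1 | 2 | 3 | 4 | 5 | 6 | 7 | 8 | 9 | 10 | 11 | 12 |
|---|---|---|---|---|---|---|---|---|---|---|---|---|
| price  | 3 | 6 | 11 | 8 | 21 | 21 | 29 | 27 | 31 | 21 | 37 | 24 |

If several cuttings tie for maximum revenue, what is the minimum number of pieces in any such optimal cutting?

Consider every possible first cut. r[k] is the best of p[i]+r[k−i] over all sellable i≤k.
r[1] = 3
r[2] = 6  (first piece 1, then r[1]=3)
r[3] = 11
r[4] = 14  (first piece 1, then r[3]=11)
r[5] = 21
r[6] = 24  (first piece 1, then r[5]=21)
r[7] = 29
r[8] = 32  (first piece 1, then r[7]=29)
r[9] = 35  (first piece 1, then r[8]=32)
r[10] = 42  (first piece 5, then r[5]=21)
r[11] = 45  (first piece 1, then r[10]=42)
r[12] = 50  (first piece 5, then r[7]=29)
Maximum revenue is $50.
Now minimize piece count subject to staying optimal: for each k, pieces[k] = 1 + min over i with p[i]+r[k−i]=r[k] of pieces[k−i].
pieces[9] = 2
pieces[10] = 2
pieces[11] = 3
pieces[12] = 2

2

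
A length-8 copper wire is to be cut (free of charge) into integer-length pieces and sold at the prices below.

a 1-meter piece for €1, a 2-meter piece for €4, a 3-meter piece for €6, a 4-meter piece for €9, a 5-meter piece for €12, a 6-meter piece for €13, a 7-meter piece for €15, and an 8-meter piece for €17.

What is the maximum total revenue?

Build R[k] bottom-up: R[k] = max over allowed piece i of (p[i] + R[k−i]).
R[1] = 1
R[2] = max(1+1, 4+0) = 4
R[3] = max(1+4, 4+1, 6+0) = 6
R[4] = max(1+6, 4+4, 6+1, 9+0) = 9
R[5] = max(1+9, 4+6, 6+4, 9+1, 12+0) = 12
R[6] = max(1+12, 4+9, 6+6, 9+4, 12+1, 13+0) = 13
R[7] = max(1+13, 4+12, 6+9, …, 13+1, 15+0) = 16
R[8] = max(1+16, 4+13, 6+12, …, 15+1, 17+0) = 18
One optimal cutting: 5 + 3 → €12 + €6 = €18.

18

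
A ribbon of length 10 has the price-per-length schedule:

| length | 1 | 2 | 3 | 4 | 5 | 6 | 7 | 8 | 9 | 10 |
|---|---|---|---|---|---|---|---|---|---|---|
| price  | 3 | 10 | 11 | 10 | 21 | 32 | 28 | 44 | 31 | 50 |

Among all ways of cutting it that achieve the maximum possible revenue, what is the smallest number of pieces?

2

Build r[k] bottom-up: r[k] = max over allowed piece i of (p[i] + r[k−i]).
r[1] = 3
r[2] = max(3+3, 10+0) = 10
r[3] = max(3+10, 10+3, 11+0) = 13
r[4] = max(3+13, 10+10, 11+3, 10+0) = 20
r[5] = max(3+20, 10+13, 11+10, 10+3, 21+0) = 23
r[6] = max(3+23, 10+20, 11+13, 10+10, 21+3, 32+0) = 32
r[7] = max(3+32, 10+23, 11+20, …, 32+3, 28+0) = 35
r[8] = max(3+35, 10+32, 11+23, …, 28+3, 44+0) = 44
r[9] = max(3+44, 10+35, 11+32, …, 44+3, 31+0) = 47
r[10] = max(3+47, 10+44, 11+35, …, 31+3, 50+0) = 54
Maximum revenue is ¢54.
Now minimize piece count subject to staying optimal: for each k, pieces[k] = 1 + min over i with p[i]+r[k−i]=r[k] of pieces[k−i].
pieces[7] = 2
pieces[8] = 1
pieces[9] = 2
pieces[10] = 2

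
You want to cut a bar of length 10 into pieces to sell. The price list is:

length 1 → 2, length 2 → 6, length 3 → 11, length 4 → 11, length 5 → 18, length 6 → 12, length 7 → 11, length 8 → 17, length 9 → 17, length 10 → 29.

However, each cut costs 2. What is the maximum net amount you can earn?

Let net[k] be the best obtainable value from length k. For each k, try every first piece i and keep the best of price[i] + net[k−i] minus the 2 cut fee when i<k.
net[1] = 2
net[2] = 6
net[3] = 11
net[4] = 11  (first piece 1, then net[3]=11)
net[5] = 18
net[6] = 20  (first piece 3, then net[3]=11)
net[7] = 22  (first piece 2, then net[5]=18)
net[8] = 27  (first piece 3, then net[5]=18)
net[9] = 29  (first piece 3, then net[6]=20)
net[10] = 34  (first piece 5, then net[5]=18)
One optimal plan: pieces 5 + 5 (1 cut) → 36 − 2 = 34.

34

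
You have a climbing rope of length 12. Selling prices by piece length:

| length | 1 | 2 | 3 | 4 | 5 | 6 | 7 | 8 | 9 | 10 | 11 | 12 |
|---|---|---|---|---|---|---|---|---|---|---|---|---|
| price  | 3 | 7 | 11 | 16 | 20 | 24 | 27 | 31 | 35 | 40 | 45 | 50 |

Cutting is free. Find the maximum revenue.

Let v[k] be the best obtainable value from length k. For each k, try every first piece i and keep the best of price[i] + v[k−i].
v[1] = 3
v[2] = max(3+3, 7+0) = 7
v[3] = max(3+7, 7+3, 11+0) = 11
v[4] = max(3+11, 7+7, 11+3, 16+0) = 16
v[5] = max(3+16, 7+11, 11+7, 16+3, 20+0) = 20
v[6] = max(3+20, 7+16, 11+11, 16+7, 20+3, 24+0) = 24
v[7] = max(3+24, 7+20, 11+16, …, 24+3, 27+0) = 27
v[8] = max(3+27, 7+24, 11+20, …, 27+3, 31+0) = 32
v[9] = max(3+32, 7+27, 11+24, …, 31+3, 35+0) = 36
v[10] = max(3+36, 7+32, 11+27, …, 35+3, 40+0) = 40
v[11] = max(3+40, 7+36, 11+32, …, 40+3, 45+0) = 45
v[12] = max(3+45, 7+40, 11+36, …, 45+3, 50+0) = 50
Best is to sell the whole 12-meter piece uncut for €50.

50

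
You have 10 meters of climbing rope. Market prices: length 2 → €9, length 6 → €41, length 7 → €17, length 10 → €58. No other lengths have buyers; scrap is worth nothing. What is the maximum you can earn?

Build r[k] bottom-up: r[k] = max over allowed piece i of (p[i] + r[k−i]).
r[1] = 0
r[2] = 9
r[3] = 9
r[4] = 18  (first piece 2, then r[2]=9)
r[5] = 18
r[6] = max(9+18, 41+0) = 41
r[7] = max(9+18, 41+0, 17+0) = 41
r[8] = max(9+41, 41+9, 17+0) = 50
r[9] = max(9+41, 41+9, 17+9) = 50
r[10] = max(9+50, 41+18, 17+9, 58+0) = 59
One optimal cutting: 6 + 2 + 2 → €59.

59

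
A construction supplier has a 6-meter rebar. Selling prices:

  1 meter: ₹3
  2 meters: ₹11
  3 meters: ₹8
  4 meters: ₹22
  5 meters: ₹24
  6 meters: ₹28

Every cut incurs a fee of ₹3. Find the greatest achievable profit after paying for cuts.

30

Build net[k] bottom-up: net[k] = max over allowed piece i of (p[i] + net[k−i]) − 3 per cut.
net[1] = 3
net[2] = max(3+3-3, 11+0) = 11
net[3] = max(3+11-3, 11+3-3, 8+0) = 11
net[4] = max(3+11-3, 11+11-3, 8+3-3, 22+0) = 22
net[5] = max(3+22-3, 11+11-3, 8+11-3, 22+3-3, 24+0) = 24
net[6] = max(3+24-3, 11+22-3, 8+11-3, 22+11-3, 24+3-3, 28+0) = 30
One optimal plan: pieces 4 + 2 (1 cut) → ₹33 − ₹3 = ₹30.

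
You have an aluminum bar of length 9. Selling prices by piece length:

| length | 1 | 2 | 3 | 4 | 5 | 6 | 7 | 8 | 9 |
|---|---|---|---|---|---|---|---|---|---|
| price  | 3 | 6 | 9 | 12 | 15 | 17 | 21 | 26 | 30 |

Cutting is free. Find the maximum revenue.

Let v[k] be the best obtainable value from length k. For each k, try every first piece i and keep the best of price[i] + v[k−i].
v[1] = 3
v[2] = 6  (first piece 1, then v[1]=3)
v[3] = 9  (first piece 1, then v[2]=6)
v[4] = 12  (first piece 1, then v[3]=9)
v[5] = 15  (first piece 1, then v[4]=12)
v[6] = 18  (first piece 1, then v[5]=15)
v[7] = 21  (first piece 1, then v[6]=18)
v[8] = 26
v[9] = 30
Best is to sell the whole 9-cm piece uncut for $30.

30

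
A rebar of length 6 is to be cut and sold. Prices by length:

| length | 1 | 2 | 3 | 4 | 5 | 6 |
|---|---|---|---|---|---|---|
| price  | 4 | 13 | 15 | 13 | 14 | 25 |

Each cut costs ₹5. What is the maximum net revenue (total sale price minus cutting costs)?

Build net[k] bottom-up: net[k] = max over allowed piece i of (p[i] + net[k−i]) − 5 per cut.
net[1] = 4
net[2] = max(4+4-5, 13+0) = 13
net[3] = max(4+13-5, 13+4-5, 15+0) = 15
net[4] = max(4+15-5, 13+13-5, 15+4-5, 13+0) = 21
net[5] = max(4+21-5, 13+15-5, 15+13-5, 13+4-5, 14+0) = 23
net[6] = max(4+23-5, 13+21-5, 15+15-5, 13+13-5, 14+4-5, 25+0) = 29
One optimal plan: pieces 2 + 2 + 2 (2 cuts) → ₹39 − ₹10 = ₹29.

29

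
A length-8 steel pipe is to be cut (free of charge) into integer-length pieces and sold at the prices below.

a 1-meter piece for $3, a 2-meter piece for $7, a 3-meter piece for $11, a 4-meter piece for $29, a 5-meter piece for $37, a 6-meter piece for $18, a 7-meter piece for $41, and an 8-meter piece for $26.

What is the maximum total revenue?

Consider every possible first cut. v[k] is the best of p[i]+v[k−i] over all sellable i≤k.
v[1] = 3
v[2] = 7
v[3] = 11
v[4] = 29
v[5] = 37
v[6] = 40  (first piece 1, then v[5]=37)
v[7] = 44  (first piece 2, then v[5]=37)
v[8] = 58  (first piece 4, then v[4]=29)
One optimal cutting: 4 + 4 → $29 + $29 = $58.

58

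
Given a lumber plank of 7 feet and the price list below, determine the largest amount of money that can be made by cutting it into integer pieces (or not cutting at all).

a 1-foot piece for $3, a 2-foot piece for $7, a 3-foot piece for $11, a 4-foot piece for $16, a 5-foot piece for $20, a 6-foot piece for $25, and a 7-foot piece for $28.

Build R[k] bottom-up: R[k] = max over allowed piece i of (p[i] + R[k−i]).
R[1] = 3
R[2] = max(3+3, 7+0) = 7
R[3] = max(3+7, 7+3, 11+0) = 11
R[4] = max(3+11, 7+7, 11+3, 16+0) = 16
R[5] = max(3+16, 7+11, 11+7, 16+3, 20+0) = 20
R[6] = max(3+20, 7+16, 11+11, 16+7, 20+3, 25+0) = 25
R[7] = max(3+25, 7+20, 11+16, …, 25+3, 28+0) = 28
One optimal cutting: 6 + 1 → $25 + $3 = $28.

28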